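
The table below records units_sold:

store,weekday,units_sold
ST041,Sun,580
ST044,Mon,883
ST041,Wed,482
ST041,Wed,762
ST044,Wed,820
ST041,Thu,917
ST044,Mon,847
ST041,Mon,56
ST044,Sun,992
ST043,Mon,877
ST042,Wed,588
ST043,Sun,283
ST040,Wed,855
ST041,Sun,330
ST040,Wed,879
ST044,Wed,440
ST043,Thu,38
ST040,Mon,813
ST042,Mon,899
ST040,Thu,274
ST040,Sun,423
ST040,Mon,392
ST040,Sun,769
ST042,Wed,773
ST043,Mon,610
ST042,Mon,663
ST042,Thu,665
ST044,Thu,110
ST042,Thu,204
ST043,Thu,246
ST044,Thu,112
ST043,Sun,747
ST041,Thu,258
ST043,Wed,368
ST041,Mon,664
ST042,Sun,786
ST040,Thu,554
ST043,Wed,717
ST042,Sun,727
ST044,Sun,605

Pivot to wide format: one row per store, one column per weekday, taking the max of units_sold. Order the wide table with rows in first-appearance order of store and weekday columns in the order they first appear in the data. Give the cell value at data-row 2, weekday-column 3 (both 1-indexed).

With rows in first-appearance order of store, row 2 is store=ST044. weekday columns in first-appearance order: Sun, Mon, Wed, Thu; column 3 is Wed.
Long rows with store=ST044, weekday=Wed: max(820, 440) = 820.

820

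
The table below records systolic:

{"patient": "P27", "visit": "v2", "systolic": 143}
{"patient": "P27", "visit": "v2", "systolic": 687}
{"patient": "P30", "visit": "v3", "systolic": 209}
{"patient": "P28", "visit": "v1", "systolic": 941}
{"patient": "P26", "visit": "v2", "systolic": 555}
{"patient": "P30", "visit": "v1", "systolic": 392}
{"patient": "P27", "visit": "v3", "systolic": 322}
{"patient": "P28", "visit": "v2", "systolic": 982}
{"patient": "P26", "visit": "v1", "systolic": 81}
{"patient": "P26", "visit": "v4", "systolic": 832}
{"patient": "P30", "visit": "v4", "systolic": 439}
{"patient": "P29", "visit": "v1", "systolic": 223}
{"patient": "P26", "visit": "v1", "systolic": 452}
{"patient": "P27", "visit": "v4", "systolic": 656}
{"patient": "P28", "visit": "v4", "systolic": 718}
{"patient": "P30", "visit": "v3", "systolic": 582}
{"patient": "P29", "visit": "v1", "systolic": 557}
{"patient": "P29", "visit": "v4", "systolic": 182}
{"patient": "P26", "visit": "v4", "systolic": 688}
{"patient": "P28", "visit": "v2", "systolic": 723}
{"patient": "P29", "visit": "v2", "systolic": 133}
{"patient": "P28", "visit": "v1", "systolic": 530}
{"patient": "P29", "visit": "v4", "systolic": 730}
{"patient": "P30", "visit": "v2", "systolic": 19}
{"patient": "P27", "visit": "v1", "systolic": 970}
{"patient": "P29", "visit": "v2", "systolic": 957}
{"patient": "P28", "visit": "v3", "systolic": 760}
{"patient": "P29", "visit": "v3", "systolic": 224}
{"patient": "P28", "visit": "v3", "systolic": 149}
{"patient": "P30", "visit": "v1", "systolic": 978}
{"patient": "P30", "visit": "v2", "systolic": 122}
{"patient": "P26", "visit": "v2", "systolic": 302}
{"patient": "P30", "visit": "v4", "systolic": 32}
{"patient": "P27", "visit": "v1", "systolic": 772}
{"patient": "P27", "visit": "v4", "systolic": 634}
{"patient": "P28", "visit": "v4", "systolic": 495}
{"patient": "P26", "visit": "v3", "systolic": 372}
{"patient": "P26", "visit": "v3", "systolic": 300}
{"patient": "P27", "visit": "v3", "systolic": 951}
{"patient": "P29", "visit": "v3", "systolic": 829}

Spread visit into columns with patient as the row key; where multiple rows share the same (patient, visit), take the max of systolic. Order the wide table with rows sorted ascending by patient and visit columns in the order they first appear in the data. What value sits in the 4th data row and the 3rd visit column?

With rows sorted ascending by patient, row 4 is patient=P29. visit columns in first-appearance order: v2, v3, v1, v4; column 3 is v1.
Long rows with patient=P29, visit=v1: max(223, 557) = 557.

557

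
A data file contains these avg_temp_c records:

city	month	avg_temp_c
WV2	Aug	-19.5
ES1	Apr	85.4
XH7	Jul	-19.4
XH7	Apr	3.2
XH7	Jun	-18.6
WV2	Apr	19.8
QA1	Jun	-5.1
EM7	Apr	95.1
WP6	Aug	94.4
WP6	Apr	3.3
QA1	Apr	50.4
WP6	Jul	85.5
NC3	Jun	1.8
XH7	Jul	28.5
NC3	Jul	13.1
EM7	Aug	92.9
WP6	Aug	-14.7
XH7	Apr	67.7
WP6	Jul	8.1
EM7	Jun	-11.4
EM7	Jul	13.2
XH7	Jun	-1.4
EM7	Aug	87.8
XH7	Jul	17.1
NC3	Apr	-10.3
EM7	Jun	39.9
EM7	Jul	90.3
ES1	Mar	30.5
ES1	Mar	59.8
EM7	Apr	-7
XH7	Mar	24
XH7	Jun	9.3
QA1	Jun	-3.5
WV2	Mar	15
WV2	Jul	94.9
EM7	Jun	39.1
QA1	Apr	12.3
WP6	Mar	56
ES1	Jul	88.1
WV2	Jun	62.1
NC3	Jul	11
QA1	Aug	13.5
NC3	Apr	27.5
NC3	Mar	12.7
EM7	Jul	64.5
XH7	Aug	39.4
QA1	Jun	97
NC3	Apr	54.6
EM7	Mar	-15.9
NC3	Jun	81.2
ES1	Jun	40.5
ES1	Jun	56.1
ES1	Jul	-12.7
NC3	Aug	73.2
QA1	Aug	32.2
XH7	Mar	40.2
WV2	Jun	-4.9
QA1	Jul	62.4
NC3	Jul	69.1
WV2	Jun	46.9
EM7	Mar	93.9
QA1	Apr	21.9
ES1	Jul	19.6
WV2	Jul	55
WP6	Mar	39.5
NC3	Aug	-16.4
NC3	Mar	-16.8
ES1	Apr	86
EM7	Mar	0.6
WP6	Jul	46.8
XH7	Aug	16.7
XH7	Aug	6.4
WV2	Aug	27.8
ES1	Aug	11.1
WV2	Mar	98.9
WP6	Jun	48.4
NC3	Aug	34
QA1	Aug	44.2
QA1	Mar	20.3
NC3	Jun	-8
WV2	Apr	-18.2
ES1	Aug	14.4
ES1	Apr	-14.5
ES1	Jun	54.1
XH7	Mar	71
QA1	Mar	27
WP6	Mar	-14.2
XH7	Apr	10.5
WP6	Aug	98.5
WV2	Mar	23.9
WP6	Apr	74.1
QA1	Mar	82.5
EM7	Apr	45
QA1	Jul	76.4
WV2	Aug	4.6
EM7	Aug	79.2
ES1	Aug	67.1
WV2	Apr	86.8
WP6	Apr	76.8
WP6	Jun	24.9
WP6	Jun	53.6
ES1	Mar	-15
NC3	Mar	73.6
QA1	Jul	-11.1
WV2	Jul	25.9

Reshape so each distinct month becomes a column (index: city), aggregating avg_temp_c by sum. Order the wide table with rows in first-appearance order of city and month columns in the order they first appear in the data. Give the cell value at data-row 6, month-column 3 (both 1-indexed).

With rows in first-appearance order of city, row 6 is city=WP6. month columns in first-appearance order: Aug, Apr, Jul, Jun, Mar; column 3 is Jul.
Long rows with city=WP6, month=Jul: 85.5 + 8.1 + 46.8 = 140.4.

140.4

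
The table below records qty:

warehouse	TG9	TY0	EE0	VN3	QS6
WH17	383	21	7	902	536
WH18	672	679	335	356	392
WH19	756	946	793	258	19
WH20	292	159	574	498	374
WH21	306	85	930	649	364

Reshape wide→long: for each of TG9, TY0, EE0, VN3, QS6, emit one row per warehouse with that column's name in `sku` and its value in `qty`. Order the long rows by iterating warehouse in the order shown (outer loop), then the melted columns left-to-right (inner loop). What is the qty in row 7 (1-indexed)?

679

25 rows total (5 × 5). Row 7: index ⌊(7-1)/5⌋ = 1 into warehouse → WH18; (7-1) mod 5 = 1 into the melted columns → TY0.
So row 7 is (WH18, TY0, 679); qty = 679.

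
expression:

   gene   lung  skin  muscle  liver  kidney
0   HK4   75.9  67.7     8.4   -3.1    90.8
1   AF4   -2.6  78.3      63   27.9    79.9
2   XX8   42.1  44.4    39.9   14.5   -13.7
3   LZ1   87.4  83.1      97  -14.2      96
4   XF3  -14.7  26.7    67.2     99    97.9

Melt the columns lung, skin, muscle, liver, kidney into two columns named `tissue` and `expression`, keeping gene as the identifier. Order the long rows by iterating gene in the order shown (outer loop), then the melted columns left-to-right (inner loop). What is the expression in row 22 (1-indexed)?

26.7

25 rows total (5 × 5). Row 22: index ⌊(22-1)/5⌋ = 4 into gene → XF3; (22-1) mod 5 = 1 into the melted columns → skin.
So row 22 is (XF3, skin, 26.7); expression = 26.7.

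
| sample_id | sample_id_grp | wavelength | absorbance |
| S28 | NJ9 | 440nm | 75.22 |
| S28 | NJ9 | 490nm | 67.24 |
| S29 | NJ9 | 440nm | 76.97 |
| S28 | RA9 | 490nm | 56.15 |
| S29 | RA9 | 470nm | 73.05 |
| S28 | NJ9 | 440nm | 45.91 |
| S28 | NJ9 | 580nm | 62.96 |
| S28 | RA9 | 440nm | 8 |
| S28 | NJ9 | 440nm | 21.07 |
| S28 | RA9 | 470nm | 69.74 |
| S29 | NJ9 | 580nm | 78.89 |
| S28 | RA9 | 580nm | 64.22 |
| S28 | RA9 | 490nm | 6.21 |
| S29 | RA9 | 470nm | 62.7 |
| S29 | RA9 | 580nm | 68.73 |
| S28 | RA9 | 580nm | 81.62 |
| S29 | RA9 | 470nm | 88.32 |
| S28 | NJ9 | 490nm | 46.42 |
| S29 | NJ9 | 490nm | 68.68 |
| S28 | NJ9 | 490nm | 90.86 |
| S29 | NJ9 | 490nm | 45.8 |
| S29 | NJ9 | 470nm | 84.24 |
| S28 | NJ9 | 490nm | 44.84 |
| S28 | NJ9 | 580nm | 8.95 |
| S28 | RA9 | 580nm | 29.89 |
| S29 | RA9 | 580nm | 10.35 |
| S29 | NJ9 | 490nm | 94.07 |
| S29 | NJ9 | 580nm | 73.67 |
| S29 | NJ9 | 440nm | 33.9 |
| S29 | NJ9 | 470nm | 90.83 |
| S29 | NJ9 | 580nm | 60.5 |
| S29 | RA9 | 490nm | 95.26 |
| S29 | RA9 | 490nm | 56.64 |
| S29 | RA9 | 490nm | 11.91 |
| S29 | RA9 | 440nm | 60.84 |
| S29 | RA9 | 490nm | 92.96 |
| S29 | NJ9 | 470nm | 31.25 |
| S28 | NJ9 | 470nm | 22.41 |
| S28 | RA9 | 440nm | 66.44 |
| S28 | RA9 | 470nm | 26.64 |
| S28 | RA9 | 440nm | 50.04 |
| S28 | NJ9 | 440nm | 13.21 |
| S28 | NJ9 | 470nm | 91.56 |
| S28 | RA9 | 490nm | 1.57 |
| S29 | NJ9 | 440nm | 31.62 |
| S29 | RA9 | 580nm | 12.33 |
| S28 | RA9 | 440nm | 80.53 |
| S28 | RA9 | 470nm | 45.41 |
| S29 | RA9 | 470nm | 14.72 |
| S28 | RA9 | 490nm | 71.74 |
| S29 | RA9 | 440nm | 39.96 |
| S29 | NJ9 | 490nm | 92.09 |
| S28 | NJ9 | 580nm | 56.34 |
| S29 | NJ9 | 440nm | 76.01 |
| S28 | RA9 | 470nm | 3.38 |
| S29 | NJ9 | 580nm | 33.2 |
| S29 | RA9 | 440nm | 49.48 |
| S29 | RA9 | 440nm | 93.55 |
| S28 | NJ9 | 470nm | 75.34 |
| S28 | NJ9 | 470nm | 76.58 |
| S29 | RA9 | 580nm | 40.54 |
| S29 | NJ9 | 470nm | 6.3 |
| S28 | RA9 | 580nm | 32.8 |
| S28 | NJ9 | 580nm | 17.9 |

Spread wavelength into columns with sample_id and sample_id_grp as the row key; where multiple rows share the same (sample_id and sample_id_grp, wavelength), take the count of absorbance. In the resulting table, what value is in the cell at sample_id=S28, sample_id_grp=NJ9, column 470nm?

Rows with sample_id=S28, sample_id_grp=NJ9 and wavelength=470nm: absorbance values are 22.41, 91.56, 75.34, 76.58.
4 rows match — count = 4.

4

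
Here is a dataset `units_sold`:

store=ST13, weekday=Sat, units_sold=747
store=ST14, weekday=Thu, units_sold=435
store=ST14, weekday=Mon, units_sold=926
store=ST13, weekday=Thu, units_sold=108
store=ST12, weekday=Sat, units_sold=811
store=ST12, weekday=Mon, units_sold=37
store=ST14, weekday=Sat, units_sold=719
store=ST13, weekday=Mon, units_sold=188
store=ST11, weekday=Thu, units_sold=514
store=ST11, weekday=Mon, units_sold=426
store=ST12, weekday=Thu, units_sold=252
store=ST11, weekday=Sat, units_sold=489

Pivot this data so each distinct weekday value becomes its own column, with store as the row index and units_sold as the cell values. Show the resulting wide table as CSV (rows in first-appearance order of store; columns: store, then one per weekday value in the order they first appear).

Columns: store plus the 3 distinct weekday values (Sat, Thu, Mon).
For example, row ST13 column Sat takes units_sold=747 from the long row (ST13, Sat).

store,Sat,Thu,Mon
ST13,747,108,188
ST14,719,435,926
ST12,811,252,37
ST11,489,514,426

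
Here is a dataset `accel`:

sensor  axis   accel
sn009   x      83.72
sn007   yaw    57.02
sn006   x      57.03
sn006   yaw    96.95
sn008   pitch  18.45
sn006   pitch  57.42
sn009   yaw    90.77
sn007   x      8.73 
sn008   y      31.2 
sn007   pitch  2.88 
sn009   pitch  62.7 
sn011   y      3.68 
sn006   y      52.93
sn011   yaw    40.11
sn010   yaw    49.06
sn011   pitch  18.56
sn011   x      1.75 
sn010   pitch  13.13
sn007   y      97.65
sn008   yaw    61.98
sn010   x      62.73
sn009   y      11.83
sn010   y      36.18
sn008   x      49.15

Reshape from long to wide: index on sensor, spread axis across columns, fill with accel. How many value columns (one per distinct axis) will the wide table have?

4

4 distinct axis values: yaw, y, x, pitch.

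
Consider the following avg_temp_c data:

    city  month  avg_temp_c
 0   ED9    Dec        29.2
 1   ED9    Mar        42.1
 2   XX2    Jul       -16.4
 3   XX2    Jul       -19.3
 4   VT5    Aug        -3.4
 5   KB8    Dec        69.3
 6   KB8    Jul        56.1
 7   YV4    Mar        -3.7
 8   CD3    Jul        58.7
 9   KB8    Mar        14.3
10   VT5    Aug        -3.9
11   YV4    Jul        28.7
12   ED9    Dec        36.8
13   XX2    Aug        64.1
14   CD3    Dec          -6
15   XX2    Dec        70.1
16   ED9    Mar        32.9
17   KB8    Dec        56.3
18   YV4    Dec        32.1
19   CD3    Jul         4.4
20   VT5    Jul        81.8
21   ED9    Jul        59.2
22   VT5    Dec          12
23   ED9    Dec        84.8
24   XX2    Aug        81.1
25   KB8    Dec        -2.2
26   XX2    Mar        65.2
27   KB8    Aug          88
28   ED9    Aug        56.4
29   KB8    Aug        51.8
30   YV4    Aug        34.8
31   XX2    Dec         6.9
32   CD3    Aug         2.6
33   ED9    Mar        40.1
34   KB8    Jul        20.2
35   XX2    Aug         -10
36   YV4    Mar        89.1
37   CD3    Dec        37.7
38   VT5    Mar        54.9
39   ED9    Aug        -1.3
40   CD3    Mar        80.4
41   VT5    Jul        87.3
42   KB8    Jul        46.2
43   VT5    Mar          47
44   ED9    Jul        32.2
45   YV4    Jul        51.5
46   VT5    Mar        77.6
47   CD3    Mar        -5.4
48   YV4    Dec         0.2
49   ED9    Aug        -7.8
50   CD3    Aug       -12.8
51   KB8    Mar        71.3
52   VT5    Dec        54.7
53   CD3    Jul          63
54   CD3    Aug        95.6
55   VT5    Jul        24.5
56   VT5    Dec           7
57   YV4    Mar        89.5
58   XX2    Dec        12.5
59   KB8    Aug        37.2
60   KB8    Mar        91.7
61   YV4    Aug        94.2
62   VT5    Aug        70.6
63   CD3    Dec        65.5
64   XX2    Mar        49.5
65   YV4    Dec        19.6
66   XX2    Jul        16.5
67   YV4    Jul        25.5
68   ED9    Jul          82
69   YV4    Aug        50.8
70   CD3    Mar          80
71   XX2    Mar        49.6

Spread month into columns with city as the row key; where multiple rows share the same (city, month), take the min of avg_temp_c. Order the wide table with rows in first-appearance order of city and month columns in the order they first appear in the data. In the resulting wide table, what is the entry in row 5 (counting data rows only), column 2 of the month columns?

-3.7

With rows in first-appearance order of city, row 5 is city=YV4. month columns in first-appearance order: Dec, Mar, Jul, Aug; column 2 is Mar.
Long rows with city=YV4, month=Mar: min(-3.7, 89.1, 89.5) = -3.7.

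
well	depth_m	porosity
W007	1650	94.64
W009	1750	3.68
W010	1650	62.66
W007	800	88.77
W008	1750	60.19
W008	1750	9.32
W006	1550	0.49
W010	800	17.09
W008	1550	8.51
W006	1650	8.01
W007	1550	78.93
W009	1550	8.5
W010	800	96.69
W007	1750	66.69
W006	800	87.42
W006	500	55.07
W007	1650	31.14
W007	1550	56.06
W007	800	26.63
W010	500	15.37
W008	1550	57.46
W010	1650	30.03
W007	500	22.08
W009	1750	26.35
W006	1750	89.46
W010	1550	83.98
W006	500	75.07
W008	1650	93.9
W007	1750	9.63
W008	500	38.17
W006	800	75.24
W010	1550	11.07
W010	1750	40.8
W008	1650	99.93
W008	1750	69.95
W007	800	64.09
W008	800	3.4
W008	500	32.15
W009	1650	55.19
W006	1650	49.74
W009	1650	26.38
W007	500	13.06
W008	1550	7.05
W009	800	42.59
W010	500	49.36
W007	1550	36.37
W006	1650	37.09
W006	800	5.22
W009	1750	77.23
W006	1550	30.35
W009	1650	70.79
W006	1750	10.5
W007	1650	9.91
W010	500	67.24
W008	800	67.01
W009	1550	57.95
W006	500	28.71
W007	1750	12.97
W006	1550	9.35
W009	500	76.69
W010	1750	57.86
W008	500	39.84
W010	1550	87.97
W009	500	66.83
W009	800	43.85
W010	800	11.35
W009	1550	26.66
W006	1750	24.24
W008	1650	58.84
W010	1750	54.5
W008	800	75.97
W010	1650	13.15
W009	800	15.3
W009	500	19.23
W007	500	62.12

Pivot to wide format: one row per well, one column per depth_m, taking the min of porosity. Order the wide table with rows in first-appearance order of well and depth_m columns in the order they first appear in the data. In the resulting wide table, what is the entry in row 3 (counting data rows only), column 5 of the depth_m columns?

15.37

With rows in first-appearance order of well, row 3 is well=W010. depth_m columns in first-appearance order: 1650, 1750, 800, 1550, 500; column 5 is 500.
Long rows with well=W010, depth_m=500: min(15.37, 49.36, 67.24) = 15.37.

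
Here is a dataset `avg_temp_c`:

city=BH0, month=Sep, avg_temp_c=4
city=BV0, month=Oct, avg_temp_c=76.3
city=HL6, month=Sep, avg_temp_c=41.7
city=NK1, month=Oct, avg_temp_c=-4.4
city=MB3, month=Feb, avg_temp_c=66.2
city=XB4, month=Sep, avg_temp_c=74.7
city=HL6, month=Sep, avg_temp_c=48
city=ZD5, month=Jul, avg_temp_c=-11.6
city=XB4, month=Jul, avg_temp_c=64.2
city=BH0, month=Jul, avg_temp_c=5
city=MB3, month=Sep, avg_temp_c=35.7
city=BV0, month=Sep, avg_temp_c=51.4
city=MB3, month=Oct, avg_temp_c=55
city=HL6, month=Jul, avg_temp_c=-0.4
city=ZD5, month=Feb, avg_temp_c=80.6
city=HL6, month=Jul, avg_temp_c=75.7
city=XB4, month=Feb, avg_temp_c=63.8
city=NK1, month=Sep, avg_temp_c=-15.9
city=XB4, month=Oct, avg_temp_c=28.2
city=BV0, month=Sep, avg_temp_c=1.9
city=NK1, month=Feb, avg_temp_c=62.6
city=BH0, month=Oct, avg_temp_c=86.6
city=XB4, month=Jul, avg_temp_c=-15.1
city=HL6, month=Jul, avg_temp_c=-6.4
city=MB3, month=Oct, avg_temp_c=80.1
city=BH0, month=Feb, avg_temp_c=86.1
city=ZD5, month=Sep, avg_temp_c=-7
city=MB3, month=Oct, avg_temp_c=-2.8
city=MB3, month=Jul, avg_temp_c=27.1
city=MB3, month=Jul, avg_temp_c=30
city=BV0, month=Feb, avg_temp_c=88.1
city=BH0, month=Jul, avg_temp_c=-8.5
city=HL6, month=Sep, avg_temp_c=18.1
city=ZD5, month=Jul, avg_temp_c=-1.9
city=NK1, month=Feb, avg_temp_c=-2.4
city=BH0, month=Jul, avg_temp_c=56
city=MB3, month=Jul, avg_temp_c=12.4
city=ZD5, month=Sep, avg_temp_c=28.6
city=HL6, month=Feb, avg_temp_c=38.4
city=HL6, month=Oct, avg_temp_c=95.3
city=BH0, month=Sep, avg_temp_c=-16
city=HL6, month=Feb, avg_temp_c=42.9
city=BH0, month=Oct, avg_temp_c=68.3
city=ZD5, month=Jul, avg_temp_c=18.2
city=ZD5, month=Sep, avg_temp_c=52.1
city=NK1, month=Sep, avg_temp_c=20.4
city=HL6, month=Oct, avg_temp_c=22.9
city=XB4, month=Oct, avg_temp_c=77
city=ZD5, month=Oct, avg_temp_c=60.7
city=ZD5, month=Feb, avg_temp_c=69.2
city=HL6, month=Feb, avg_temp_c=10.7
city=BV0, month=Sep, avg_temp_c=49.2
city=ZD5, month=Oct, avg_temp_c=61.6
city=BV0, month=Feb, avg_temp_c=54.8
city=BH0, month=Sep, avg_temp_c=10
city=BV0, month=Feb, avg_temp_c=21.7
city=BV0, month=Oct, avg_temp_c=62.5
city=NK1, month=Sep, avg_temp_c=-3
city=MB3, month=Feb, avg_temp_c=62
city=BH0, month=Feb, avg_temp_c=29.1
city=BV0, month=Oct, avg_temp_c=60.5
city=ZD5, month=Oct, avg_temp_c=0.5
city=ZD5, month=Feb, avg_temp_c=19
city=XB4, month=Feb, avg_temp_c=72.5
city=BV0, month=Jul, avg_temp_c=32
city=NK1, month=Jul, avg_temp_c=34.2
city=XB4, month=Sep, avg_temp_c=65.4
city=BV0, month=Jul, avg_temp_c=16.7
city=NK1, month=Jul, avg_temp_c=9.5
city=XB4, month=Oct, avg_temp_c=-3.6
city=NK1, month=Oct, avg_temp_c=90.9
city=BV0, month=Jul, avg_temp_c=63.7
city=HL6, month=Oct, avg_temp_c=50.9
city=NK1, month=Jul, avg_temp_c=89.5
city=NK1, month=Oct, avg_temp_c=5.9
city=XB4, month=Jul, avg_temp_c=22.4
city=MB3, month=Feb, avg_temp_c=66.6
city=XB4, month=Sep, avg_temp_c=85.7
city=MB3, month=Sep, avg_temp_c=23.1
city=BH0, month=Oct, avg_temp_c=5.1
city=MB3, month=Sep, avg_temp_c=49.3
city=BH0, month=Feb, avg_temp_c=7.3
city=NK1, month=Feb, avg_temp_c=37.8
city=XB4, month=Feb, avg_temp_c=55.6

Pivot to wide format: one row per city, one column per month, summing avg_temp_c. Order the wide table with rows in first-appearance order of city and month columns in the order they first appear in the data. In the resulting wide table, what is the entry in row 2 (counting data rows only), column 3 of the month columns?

With rows in first-appearance order of city, row 2 is city=BV0. month columns in first-appearance order: Sep, Oct, Feb, Jul; column 3 is Feb.
Long rows with city=BV0, month=Feb: 88.1 + 54.8 + 21.7 = 164.6.

164.6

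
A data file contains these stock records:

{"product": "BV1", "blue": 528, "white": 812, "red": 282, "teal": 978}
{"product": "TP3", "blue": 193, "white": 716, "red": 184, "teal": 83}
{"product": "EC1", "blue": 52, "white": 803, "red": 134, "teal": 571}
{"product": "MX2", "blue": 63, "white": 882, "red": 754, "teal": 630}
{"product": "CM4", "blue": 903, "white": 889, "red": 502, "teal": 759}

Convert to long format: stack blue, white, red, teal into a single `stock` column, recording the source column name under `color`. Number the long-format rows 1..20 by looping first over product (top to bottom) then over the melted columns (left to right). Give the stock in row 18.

889

20 rows total (5 × 4). Row 18: index ⌊(18-1)/4⌋ = 4 into product → CM4; (18-1) mod 4 = 1 into the melted columns → white.
So row 18 is (CM4, white, 889); stock = 889.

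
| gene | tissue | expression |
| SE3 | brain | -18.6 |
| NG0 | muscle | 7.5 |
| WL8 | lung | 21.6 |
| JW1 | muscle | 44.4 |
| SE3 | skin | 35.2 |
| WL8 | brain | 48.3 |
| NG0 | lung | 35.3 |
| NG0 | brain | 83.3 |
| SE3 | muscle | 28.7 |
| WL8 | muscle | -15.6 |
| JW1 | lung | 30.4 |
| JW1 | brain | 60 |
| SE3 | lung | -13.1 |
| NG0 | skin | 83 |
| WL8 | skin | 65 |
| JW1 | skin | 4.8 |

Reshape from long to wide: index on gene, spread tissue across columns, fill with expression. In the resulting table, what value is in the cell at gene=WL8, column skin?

65

Wide layout: rows indexed by gene, columns are the 4 distinct tissue values (brain, muscle, lung, skin).
Cell (gene=WL8, tissue=skin) draws from the long row where gene=WL8 and tissue=skin, which has expression=65.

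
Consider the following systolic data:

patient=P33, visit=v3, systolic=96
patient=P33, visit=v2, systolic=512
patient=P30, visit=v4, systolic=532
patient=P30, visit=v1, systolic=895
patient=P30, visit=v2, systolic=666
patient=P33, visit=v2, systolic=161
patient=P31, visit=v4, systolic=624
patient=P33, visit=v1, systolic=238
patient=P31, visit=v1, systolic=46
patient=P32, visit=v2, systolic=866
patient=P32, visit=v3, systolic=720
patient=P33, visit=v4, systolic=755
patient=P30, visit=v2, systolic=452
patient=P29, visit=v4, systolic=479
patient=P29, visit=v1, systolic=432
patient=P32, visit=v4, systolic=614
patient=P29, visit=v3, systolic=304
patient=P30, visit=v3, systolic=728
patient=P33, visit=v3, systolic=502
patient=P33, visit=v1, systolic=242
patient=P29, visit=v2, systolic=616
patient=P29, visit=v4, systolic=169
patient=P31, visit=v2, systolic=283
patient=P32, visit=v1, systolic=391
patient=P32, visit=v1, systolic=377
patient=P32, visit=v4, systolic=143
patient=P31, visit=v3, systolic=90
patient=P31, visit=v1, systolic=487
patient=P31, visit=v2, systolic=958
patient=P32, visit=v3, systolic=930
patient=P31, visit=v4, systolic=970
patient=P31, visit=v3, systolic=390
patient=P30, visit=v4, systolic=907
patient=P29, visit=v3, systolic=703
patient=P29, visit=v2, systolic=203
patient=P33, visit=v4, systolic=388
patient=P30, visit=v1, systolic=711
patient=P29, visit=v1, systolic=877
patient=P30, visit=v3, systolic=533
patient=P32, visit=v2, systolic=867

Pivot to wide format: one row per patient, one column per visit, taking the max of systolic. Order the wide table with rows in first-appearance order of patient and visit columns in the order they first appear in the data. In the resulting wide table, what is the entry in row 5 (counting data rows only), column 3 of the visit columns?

479

With rows in first-appearance order of patient, row 5 is patient=P29. visit columns in first-appearance order: v3, v2, v4, v1; column 3 is v4.
Long rows with patient=P29, visit=v4: max(479, 169) = 479.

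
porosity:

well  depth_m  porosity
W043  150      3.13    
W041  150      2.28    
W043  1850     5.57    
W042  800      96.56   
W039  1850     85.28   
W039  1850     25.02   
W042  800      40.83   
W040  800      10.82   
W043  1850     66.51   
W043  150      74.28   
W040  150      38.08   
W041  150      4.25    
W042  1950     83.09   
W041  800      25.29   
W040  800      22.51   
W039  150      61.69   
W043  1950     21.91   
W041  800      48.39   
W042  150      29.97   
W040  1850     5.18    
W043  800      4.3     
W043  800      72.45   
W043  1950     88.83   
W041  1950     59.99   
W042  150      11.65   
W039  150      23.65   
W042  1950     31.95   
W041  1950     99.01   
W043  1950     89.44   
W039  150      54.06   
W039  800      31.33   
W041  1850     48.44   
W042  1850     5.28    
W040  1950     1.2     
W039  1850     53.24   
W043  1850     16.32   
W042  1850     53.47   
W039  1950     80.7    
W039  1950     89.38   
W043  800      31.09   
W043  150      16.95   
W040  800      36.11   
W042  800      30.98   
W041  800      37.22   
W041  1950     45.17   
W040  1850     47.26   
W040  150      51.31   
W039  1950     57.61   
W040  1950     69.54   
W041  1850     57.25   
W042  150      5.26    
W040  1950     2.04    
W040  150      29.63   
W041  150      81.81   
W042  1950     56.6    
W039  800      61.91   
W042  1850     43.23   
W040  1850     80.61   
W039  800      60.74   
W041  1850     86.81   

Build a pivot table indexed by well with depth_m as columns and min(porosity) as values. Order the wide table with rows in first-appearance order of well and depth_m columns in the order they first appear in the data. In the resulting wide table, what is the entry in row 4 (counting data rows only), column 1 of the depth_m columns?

With rows in first-appearance order of well, row 4 is well=W039. depth_m columns in first-appearance order: 150, 1850, 800, 1950; column 1 is 150.
Long rows with well=W039, depth_m=150: min(61.69, 23.65, 54.06) = 23.65.

23.65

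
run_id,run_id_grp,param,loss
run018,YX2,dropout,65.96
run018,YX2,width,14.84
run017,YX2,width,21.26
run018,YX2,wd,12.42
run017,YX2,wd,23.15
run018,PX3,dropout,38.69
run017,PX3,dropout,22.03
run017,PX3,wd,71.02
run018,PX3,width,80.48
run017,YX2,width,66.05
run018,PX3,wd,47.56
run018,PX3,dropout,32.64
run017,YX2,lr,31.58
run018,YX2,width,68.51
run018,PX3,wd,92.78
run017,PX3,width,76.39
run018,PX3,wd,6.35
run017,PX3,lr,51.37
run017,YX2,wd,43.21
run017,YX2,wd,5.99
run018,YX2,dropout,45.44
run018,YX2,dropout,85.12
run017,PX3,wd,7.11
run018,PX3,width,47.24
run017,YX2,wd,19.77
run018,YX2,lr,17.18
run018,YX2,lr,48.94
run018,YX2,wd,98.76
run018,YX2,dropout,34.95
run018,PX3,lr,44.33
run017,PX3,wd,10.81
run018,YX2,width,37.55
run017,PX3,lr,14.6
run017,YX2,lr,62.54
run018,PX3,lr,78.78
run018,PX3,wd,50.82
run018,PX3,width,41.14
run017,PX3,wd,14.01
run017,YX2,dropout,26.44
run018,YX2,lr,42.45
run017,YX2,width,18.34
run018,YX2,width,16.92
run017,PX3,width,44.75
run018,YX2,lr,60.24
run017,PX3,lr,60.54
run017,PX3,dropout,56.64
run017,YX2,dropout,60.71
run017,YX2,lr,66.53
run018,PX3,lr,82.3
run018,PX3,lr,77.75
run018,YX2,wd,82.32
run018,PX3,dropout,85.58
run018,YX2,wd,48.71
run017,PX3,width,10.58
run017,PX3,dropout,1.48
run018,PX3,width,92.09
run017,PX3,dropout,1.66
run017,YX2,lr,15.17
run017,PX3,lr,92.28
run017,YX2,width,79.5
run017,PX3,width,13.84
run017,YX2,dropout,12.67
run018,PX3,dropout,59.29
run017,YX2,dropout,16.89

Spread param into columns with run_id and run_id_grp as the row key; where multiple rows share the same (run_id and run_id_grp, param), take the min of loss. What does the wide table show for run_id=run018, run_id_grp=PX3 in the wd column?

Rows with run_id=run018, run_id_grp=PX3 and param=wd: loss values are 47.56, 92.78, 6.35, 50.82.
min(47.56, 92.78, 6.35, 50.82) = 6.35.

6.35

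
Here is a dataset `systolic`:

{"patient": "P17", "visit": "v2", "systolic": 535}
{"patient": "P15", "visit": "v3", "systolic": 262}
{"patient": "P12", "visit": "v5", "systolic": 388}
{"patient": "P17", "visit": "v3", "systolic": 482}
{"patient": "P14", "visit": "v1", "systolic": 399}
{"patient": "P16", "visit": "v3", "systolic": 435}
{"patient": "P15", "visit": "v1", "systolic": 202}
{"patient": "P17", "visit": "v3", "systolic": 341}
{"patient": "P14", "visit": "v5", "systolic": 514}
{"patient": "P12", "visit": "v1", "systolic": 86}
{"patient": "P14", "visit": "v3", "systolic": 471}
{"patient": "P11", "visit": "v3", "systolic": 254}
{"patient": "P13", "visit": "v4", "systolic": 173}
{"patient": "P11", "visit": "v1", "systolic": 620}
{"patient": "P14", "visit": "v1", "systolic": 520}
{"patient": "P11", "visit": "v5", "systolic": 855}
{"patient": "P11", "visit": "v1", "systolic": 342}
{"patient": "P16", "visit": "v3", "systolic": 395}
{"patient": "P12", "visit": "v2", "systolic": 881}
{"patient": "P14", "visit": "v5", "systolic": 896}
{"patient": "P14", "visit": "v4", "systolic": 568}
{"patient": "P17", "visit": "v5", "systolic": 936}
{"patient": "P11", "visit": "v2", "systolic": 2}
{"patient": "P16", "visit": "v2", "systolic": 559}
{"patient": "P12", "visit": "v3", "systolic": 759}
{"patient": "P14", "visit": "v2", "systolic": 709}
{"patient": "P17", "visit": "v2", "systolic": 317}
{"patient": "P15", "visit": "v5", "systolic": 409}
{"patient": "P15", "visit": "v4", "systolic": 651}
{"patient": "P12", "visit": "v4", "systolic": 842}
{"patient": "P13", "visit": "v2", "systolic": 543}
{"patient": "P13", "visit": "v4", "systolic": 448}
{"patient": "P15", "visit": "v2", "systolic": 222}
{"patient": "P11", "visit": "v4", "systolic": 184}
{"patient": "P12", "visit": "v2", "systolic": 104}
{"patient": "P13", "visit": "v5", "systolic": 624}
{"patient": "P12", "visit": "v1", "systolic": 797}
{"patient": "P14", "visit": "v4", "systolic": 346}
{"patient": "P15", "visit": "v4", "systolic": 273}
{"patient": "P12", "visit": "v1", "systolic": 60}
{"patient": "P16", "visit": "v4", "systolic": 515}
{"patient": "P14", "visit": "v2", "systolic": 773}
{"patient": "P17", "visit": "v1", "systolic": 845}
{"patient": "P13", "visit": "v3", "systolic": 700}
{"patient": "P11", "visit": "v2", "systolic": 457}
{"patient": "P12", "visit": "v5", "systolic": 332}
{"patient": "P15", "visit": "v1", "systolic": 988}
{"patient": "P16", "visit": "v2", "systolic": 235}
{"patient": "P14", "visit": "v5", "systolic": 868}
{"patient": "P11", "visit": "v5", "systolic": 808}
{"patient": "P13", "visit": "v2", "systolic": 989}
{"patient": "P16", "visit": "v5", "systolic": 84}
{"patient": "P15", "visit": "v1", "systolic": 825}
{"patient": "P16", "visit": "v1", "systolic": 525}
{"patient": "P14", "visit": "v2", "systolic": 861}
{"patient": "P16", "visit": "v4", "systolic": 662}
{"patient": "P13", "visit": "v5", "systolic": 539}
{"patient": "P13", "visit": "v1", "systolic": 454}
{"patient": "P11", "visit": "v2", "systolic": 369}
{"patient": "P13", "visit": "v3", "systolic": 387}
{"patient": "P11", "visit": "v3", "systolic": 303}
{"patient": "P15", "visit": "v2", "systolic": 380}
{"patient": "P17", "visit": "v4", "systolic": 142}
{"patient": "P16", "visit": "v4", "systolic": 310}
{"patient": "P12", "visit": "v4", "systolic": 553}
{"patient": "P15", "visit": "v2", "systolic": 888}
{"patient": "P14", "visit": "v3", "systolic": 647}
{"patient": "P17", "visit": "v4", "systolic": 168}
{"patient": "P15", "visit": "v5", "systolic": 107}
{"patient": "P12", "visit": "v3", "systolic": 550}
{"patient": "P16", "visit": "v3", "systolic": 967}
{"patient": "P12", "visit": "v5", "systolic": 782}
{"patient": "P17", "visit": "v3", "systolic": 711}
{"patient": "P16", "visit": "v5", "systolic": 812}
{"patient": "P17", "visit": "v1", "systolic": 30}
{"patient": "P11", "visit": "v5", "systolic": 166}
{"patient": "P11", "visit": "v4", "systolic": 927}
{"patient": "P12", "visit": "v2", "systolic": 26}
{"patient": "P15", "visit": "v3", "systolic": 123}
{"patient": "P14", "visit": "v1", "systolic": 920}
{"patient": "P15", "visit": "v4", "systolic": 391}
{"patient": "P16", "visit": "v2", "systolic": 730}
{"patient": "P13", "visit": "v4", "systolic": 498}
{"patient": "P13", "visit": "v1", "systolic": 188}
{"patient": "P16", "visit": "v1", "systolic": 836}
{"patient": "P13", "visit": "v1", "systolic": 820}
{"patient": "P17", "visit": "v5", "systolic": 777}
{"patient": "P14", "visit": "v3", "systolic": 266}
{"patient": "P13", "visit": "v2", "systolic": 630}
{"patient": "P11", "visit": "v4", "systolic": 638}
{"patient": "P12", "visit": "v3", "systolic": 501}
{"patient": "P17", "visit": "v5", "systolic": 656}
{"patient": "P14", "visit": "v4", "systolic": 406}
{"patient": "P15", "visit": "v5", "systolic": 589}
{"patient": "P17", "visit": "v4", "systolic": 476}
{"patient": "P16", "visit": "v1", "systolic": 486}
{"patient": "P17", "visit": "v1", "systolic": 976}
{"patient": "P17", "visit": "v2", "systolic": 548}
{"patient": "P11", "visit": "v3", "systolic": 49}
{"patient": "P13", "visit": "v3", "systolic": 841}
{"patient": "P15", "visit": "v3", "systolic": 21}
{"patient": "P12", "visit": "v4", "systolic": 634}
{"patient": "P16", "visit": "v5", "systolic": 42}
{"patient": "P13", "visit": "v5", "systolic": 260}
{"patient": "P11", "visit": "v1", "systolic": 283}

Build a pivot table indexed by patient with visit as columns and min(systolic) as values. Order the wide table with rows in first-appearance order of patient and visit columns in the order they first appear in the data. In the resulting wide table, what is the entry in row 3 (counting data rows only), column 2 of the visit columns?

With rows in first-appearance order of patient, row 3 is patient=P12. visit columns in first-appearance order: v2, v3, v5, v1, v4; column 2 is v3.
Long rows with patient=P12, visit=v3: min(759, 550, 501) = 501.

501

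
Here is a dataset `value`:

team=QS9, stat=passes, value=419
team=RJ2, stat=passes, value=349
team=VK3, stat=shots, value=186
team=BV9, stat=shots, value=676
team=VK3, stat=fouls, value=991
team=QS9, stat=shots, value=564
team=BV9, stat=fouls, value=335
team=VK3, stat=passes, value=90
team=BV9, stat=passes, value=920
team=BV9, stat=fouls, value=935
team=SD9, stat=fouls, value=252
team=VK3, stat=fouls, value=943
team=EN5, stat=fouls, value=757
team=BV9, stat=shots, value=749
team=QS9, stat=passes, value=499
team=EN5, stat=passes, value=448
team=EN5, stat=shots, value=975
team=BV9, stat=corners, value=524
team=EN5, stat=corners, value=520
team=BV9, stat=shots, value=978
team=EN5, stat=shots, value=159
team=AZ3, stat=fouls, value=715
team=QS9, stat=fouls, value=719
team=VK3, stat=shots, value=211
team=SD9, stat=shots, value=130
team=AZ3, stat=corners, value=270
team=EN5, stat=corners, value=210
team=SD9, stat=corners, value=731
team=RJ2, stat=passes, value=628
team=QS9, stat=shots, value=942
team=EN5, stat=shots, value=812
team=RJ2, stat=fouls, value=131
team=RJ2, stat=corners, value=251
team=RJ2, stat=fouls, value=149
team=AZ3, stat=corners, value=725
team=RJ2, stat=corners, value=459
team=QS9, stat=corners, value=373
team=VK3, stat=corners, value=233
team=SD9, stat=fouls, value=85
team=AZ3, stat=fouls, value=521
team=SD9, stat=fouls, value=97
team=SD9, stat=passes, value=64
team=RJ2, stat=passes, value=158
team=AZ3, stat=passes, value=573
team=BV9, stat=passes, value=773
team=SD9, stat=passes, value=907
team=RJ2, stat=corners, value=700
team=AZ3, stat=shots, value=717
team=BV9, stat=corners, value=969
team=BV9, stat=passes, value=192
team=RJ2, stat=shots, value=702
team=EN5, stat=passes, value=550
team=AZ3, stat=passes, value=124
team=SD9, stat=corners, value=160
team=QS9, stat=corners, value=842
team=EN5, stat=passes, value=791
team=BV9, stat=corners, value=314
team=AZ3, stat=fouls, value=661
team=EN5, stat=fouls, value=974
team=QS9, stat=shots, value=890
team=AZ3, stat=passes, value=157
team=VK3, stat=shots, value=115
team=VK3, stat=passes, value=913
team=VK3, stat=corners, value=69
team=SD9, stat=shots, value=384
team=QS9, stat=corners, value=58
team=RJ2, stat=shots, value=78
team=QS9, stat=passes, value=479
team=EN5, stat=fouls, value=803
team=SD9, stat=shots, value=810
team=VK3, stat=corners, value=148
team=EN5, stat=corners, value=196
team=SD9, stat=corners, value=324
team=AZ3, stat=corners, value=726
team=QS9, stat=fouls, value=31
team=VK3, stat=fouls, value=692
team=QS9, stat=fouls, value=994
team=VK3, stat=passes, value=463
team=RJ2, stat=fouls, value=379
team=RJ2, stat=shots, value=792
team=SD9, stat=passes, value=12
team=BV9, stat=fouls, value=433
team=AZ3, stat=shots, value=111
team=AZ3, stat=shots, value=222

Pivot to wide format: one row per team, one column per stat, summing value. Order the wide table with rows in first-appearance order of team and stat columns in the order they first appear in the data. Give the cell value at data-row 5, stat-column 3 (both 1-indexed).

With rows in first-appearance order of team, row 5 is team=SD9. stat columns in first-appearance order: passes, shots, fouls, corners; column 3 is fouls.
Long rows with team=SD9, stat=fouls: 252 + 85 + 97 = 434.

434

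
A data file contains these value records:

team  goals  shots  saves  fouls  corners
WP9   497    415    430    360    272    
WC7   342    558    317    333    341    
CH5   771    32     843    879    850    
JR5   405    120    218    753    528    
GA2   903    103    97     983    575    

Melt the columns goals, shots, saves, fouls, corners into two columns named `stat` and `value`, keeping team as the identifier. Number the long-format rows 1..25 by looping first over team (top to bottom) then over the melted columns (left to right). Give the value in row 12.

25 rows total (5 × 5). Row 12: index ⌊(12-1)/5⌋ = 2 into team → CH5; (12-1) mod 5 = 1 into the melted columns → shots.
So row 12 is (CH5, shots, 32); value = 32.

32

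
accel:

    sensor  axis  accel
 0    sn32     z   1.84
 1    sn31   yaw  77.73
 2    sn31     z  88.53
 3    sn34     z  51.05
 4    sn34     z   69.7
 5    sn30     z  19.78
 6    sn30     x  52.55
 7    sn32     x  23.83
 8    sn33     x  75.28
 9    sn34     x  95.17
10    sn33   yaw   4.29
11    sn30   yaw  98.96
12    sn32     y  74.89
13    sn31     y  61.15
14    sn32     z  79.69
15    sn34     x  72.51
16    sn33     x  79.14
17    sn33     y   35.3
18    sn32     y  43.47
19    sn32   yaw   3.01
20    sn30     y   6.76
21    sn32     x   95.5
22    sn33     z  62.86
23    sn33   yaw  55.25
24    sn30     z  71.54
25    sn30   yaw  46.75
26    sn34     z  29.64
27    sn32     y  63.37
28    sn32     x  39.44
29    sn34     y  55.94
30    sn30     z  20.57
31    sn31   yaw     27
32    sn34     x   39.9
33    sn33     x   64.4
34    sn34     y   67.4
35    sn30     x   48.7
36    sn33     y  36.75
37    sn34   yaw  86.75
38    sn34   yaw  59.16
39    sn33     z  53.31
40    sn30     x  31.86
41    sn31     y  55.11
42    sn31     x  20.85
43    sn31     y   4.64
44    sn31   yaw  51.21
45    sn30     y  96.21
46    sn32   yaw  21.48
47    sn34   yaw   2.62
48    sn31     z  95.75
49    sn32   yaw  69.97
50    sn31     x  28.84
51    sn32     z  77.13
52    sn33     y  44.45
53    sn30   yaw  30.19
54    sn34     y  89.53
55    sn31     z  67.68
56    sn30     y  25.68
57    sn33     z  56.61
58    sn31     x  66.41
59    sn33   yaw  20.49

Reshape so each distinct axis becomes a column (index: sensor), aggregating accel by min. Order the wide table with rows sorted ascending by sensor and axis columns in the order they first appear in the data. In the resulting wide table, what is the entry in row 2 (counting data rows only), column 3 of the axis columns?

With rows sorted ascending by sensor, row 2 is sensor=sn31. axis columns in first-appearance order: z, yaw, x, y; column 3 is x.
Long rows with sensor=sn31, axis=x: min(20.85, 28.84, 66.41) = 20.85.

20.85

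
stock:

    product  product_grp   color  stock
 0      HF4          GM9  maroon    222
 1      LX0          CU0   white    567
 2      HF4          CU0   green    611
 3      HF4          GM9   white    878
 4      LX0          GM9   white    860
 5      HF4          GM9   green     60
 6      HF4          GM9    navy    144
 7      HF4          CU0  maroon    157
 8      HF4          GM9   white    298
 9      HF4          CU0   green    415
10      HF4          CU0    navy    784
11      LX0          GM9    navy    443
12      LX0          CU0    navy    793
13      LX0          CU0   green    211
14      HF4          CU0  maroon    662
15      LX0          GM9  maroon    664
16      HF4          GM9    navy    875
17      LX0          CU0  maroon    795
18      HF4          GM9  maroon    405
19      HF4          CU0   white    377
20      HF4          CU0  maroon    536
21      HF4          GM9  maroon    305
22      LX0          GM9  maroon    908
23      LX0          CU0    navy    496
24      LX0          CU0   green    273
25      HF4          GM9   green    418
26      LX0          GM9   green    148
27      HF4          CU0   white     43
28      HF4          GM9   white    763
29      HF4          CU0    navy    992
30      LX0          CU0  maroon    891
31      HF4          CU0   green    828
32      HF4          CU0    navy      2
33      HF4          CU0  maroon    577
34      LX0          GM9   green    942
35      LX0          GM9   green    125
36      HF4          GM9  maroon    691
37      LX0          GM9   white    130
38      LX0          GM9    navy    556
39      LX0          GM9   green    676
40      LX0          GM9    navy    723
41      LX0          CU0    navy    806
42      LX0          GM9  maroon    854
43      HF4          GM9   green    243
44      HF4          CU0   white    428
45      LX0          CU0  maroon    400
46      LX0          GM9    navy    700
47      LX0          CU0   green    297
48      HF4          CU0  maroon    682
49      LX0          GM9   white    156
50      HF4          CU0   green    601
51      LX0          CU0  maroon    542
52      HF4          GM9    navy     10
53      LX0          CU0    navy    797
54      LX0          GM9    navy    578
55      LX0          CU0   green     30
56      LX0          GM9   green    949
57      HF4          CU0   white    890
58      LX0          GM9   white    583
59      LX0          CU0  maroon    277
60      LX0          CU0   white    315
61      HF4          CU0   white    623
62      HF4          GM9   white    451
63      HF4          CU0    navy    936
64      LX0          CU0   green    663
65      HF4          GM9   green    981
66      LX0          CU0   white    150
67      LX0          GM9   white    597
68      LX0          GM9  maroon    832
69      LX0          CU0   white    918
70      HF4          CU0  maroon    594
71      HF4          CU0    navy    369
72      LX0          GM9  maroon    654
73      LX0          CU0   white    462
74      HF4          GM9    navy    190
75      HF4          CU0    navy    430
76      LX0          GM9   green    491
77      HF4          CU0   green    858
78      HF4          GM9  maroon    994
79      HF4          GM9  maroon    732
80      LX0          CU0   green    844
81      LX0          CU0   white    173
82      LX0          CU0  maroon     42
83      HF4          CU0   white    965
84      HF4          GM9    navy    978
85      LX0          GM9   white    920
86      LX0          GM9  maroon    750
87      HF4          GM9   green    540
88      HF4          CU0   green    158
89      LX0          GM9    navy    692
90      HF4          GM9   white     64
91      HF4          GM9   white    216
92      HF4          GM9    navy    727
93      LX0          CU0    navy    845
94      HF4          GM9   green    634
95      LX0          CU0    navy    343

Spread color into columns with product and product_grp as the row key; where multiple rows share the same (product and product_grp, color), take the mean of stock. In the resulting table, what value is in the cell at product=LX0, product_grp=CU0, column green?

Rows with product=LX0, product_grp=CU0 and color=green: stock values are 211, 273, 297, 30, 663, 844.
(211 + 273 + 297 + 30 + 663 + 844) / 6 = 386.33.

386.33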